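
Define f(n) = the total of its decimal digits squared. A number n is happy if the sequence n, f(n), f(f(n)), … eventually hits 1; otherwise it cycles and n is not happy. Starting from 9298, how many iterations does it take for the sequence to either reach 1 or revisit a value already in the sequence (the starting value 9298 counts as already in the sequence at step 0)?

4

9298 → 9² + 2² + 9² + 8² = 81 + 4 + 81 + 64 = 230
230 → 2² + 3² + 0² = 4 + 9 + 0 = 13
13 → 1² + 3² = 1 + 9 = 10
10 → 1² + 0² = 1 + 0 = 1  — reached 1.
That took 4 steps.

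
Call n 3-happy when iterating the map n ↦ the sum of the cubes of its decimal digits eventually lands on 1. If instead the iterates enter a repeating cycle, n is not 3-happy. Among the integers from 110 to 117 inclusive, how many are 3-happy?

110: 110 → 2 → 8 → 512 → 134 → 92 → 737 → 713 → 371 → 371  (repeats 371)
111: 111 → 3 → 27 → 351 → 153 → 153  (repeats 153)
112: 112 → 10 → 1  (reaches 1)
113: 113 → 29 → 737 → 713 → 371 → 371  (repeats 371)
114: 114 → 66 → 432 → 99 → 1458 → 702 → 351 → 153 → 153  (repeats 153)
115: 115 → 127 → 352 → 160 → 217 → 352  (repeats 352)
116: 116 → 218 → 521 → 134 → 92 → 737 → 713 → 371 → 371  (repeats 371)
117: 117 → 345 → 216 → 225 → 141 → 66 → 432 → 99 → 1458 → 702 → 351 → 153 → 153  (repeats 153)
3-happy: 112

1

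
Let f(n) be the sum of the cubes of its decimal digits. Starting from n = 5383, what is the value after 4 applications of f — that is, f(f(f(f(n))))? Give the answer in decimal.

730

5383 → 5³ + 3³ + 8³ + 3³ = 125 + 27 + 512 + 27 = 691
691 → 6³ + 9³ + 1³ = 216 + 729 + 1 = 946
946 → 9³ + 4³ + 6³ = 729 + 64 + 216 = 1009
1009 → 1³ + 0³ + 0³ + 9³ = 1 + 0 + 0 + 729 = 730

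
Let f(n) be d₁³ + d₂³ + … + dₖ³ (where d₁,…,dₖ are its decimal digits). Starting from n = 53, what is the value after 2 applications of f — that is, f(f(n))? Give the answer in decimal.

134

53 → 5³ + 3³ = 125 + 27 = 152
152 → 1³ + 5³ + 2³ = 1 + 125 + 8 = 134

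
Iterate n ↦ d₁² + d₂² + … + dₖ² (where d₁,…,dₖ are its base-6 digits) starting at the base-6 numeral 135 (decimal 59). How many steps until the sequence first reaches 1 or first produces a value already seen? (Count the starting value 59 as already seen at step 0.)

59 = (1,3,5)_6 → 1² + 3² + 5² = 35
35 = (5,5)_6 → 5² + 5² = 50
50 = (1,2,2)_6 → 1² + 2² + 2² = 9
9 = (1,3)_6 → 1² + 3² = 10
10 = (1,4)_6 → 1² + 4² = 17
17 = (2,5)_6 → 2² + 5² = 29
29 = (4,5)_6 → 4² + 5² = 41
41 = (1,0,5)_6 → 1² + 0² + 5² = 26
26 = (4,2)_6 → 4² + 2² = 20
20 = (3,2)_6 → 3² + 2² = 13
13 = (2,1)_6 → 2² + 1² = 5
5 = (5)_6 → 5² = 25
25 = (4,1)_6 → 4² + 1² = 17  — 17 repeats.
That took 13 steps.

13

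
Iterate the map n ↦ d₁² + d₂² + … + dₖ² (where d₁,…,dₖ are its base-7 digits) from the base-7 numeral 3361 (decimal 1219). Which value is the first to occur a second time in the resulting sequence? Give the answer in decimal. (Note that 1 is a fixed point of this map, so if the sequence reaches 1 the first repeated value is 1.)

37

1219 = (3,3,6,1)_7 → 3² + 3² + 6² + 1² = 55
55 = (1,0,6)_7 → 1² + 0² + 6² = 37
37 = (5,2)_7 → 5² + 2² = 29
29 = (4,1)_7 → 4² + 1² = 17
17 = (2,3)_7 → 2² + 3² = 13
13 = (1,6)_7 → 1² + 6² = 37  — 37 already appeared earlier.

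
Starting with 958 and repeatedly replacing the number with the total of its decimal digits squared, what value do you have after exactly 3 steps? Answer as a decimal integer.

25

958 → 170
170 → 50
50 → 25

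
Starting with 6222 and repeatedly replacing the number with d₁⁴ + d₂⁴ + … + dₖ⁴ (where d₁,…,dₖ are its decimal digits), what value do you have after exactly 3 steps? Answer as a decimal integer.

6222 → 6⁴ + 2⁴ + 2⁴ + 2⁴ = 1344
1344 → 1⁴ + 3⁴ + 4⁴ + 4⁴ = 594
594 → 5⁴ + 9⁴ + 4⁴ = 7442

7442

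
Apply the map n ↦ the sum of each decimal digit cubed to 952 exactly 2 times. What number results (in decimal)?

736

952 → 9³ + 5³ + 2³ = 862
862 → 8³ + 6³ + 2³ = 736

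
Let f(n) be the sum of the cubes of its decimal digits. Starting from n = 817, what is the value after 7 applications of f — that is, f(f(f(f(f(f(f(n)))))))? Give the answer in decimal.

817 → 8³ + 1³ + 7³ = 856
856 → 8³ + 5³ + 6³ = 853
853 → 8³ + 5³ + 3³ = 664
664 → 6³ + 6³ + 4³ = 496
496 → 4³ + 9³ + 6³ = 1009
1009 → 1³ + 0³ + 0³ + 9³ = 730
730 → 7³ + 3³ + 0³ = 370

370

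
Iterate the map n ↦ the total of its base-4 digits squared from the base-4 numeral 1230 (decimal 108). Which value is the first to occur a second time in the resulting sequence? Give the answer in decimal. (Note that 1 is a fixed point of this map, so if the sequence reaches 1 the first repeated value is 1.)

1

108 = (1,2,3,0)_4 → 1² + 2² + 3² + 0² = 14
14 = (3,2)_4 → 3² + 2² = 13
13 = (3,1)_4 → 3² + 1² = 10
10 = (2,2)_4 → 2² + 2² = 8
8 = (2,0)_4 → 2² + 0² = 4
4 = (1,0)_4 → 1² + 0² = 1  — reached the fixed point 1.
1 → 1, so 1 is the first repeated value.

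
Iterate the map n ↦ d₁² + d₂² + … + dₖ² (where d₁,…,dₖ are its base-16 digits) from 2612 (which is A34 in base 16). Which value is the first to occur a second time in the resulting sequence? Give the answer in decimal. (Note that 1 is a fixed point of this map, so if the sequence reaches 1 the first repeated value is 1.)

169

2612 = (10,3,4)_16 → 125
125 = (7,13)_16 → 218
218 = (13,10)_16 → 269
269 = (1,0,13)_16 → 170
170 = (10,10)_16 → 200
200 = (12,8)_16 → 208
208 = (13,0)_16 → 169
169 = (10,9)_16 → 181
181 = (11,5)_16 → 146
146 = (9,2)_16 → 85
85 = (5,5)_16 → 50
50 = (3,2)_16 → 13
13 = (13)_16 → 169  — 169 already appeared earlier.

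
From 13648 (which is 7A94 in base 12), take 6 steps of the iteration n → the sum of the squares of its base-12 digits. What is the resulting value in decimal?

25

13648 = (7,10,9,4)_12 → 7² + 10² + 9² + 4² = 49 + 100 + 81 + 16 = 246
246 = (1,8,6)_12 → 1² + 8² + 6² = 1 + 64 + 36 = 101
101 = (8,5)_12 → 8² + 5² = 64 + 25 = 89
89 = (7,5)_12 → 7² + 5² = 49 + 25 = 74
74 = (6,2)_12 → 6² + 2² = 36 + 4 = 40
40 = (3,4)_12 → 3² + 4² = 9 + 16 = 25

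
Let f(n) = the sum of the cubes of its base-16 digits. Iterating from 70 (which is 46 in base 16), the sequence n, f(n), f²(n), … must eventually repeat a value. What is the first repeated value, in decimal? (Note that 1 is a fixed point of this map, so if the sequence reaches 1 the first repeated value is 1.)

70 = (4,6)_16 → 4³ + 6³ = 64 + 216 = 280
280 = (1,1,8)_16 → 1³ + 1³ + 8³ = 1 + 1 + 512 = 514
514 = (2,0,2)_16 → 2³ + 0³ + 2³ = 8 + 0 + 8 = 16
16 = (1,0)_16 → 1³ + 0³ = 1 + 0 = 1  — reached the fixed point 1.
1 → 1, so 1 is the first repeated value.

1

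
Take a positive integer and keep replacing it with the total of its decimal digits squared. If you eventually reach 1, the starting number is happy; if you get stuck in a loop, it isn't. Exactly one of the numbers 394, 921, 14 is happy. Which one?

394: 394 → 106 → 37 → 58 → 89 → 145 → 42 → 20 → 4 → 16 → 37  — repeats 37 (not happy)
921: 921 → 86 → 100 → 1  — reaches 1 (happy)
14: 14 → 17 → 50 → 25 → 29 → 85 → 89 → 145 → 42 → 20 → 4 → 16 → 37 → 58 → 89  — repeats 89 (not happy)

921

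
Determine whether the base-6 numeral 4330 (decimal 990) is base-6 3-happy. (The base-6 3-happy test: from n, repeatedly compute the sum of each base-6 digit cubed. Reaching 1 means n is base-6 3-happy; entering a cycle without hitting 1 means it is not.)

base-6 3-happy

990 = (4,3,3,0)_6 → 4³ + 3³ + 3³ + 0³ = 118
118 = (3,1,4)_6 → 3³ + 1³ + 4³ = 92
92 = (2,3,2)_6 → 2³ + 3³ + 2³ = 43
43 = (1,1,1)_6 → 1³ + 1³ + 1³ = 3
3 = (3)_6 → 3³ = 27
27 = (4,3)_6 → 4³ + 3³ = 91
91 = (2,3,1)_6 → 2³ + 3³ + 1³ = 36
36 = (1,0,0)_6 → 1³ + 0³ + 0³ = 1  — reached 1.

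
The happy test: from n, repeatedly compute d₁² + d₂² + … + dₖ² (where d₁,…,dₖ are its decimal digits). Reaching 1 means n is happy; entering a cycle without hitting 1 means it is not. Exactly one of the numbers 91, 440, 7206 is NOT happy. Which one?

91: 91 → 82 → 68 → 100 → 1  — reaches 1 (happy)
440: 440 → 32 → 13 → 10 → 1  — reaches 1 (happy)
7206: 7206 → 89 → 145 → 42 → 20 → 4 → 16 → 37 → 58 → 89  — repeats 89 (not happy)

7206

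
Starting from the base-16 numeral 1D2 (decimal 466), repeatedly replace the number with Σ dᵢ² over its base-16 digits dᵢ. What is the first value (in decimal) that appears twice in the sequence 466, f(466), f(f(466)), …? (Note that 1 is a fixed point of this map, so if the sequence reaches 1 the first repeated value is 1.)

85

466 = (1,13,2)_16 → 1² + 13² + 2² = 1 + 169 + 4 = 174
174 = (10,14)_16 → 10² + 14² = 100 + 196 = 296
296 = (1,2,8)_16 → 1² + 2² + 8² = 1 + 4 + 64 = 69
69 = (4,5)_16 → 4² + 5² = 16 + 25 = 41
41 = (2,9)_16 → 2² + 9² = 4 + 81 = 85
85 = (5,5)_16 → 5² + 5² = 25 + 25 = 50
50 = (3,2)_16 → 3² + 2² = 9 + 4 = 13
13 = (13)_16 → 13² = 169
169 = (10,9)_16 → 10² + 9² = 100 + 81 = 181
181 = (11,5)_16 → 11² + 5² = 121 + 25 = 146
146 = (9,2)_16 → 9² + 2² = 81 + 4 = 85  — 85 already appeared earlier.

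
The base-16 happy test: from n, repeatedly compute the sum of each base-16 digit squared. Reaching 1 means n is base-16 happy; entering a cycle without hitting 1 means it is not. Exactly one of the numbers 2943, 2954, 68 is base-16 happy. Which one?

2943: 2943 → 395 → 186 → 221 → 338 → 30 → 197 → 169 → 181 → 146 → 85 → 50 → 13 → 169  — repeats 169 (not base-16 happy)
2954: 2954 → 285 → 171 → 221 → 338 → 30 → 197 → 169 → 181 → 146 → 85 → 50 → 13 → 169  — repeats 169 (not base-16 happy)
68: 68 → 32 → 4 → 16 → 1  — reaches 1 (base-16 happy)

68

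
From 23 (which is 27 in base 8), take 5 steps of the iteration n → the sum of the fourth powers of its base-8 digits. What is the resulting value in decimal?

1

23 = (2,7)_8 → 2⁴ + 7⁴ = 2417
2417 = (4,5,6,1)_8 → 4⁴ + 5⁴ + 6⁴ + 1⁴ = 2178
2178 = (4,2,0,2)_8 → 4⁴ + 2⁴ + 0⁴ + 2⁴ = 288
288 = (4,4,0)_8 → 4⁴ + 4⁴ + 0⁴ = 512
512 = (1,0,0,0)_8 → 1⁴ + 0⁴ + 0⁴ + 0⁴ = 1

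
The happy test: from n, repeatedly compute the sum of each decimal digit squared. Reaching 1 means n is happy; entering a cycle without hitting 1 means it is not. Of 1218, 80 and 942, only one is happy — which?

1218: 1218 → 70 → 49 → 97 → 130 → 10 → 1  — reaches 1 (happy)
80: 80 → 64 → 52 → 29 → 85 → 89 → 145 → 42 → 20 → 4 → 16 → 37 → 58 → 89  — repeats 89 (not happy)
942: 942 → 101 → 2 → 4 → 16 → 37 → 58 → 89 → 145 → 42 → 20 → 4  — repeats 4 (not happy)

1218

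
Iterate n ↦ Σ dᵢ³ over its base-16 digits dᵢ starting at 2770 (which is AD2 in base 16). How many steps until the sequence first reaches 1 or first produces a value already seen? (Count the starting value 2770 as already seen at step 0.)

15

2770 = (10,13,2)_16 → 3205
3205 = (12,8,5)_16 → 2365
2365 = (9,3,13)_16 → 2953
2953 = (11,8,9)_16 → 2572
2572 = (10,0,12)_16 → 2728
2728 = (10,10,8)_16 → 2512
2512 = (9,13,0)_16 → 2926
2926 = (11,6,14)_16 → 4291
4291 = (1,0,12,3)_16 → 1756
1756 = (6,13,12)_16 → 4141
4141 = (1,0,2,13)_16 → 2206
2206 = (8,9,14)_16 → 3985
3985 = (15,9,1)_16 → 4105
4105 = (1,0,0,9)_16 → 730
730 = (2,13,10)_16 → 3205  — 3205 repeats.
That took 15 steps.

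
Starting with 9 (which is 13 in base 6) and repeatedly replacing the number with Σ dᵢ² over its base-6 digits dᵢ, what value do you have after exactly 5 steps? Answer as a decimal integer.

26

9 = (1,3)_6 → 1² + 3² = 1 + 9 = 10
10 = (1,4)_6 → 1² + 4² = 1 + 16 = 17
17 = (2,5)_6 → 2² + 5² = 4 + 25 = 29
29 = (4,5)_6 → 4² + 5² = 16 + 25 = 41
41 = (1,0,5)_6 → 1² + 0² + 5² = 1 + 0 + 25 = 26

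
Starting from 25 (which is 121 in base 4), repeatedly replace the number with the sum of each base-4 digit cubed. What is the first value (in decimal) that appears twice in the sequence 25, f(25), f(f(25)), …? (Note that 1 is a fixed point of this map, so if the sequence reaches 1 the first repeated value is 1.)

25 = (1,2,1)_4 → 1³ + 2³ + 1³ = 1 + 8 + 1 = 10
10 = (2,2)_4 → 2³ + 2³ = 8 + 8 = 16
16 = (1,0,0)_4 → 1³ + 0³ + 0³ = 1 + 0 + 0 = 1  — reached the fixed point 1.
1 → 1, so 1 is the first repeated value.

1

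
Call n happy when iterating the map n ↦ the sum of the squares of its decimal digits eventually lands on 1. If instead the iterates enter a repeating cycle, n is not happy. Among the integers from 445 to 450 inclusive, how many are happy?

445: 445 → 57 → 74 → 65 → 61 → 37 → 58 → 89 → 145 → 42 → 20 → 4 → 16 → 37  (repeats 37)
446: 446 → 68 → 100 → 1  (reaches 1)
447: 447 → 81 → 65 → 61 → 37 → 58 → 89 → 145 → 42 → 20 → 4 → 16 → 37  (repeats 37)
448: 448 → 96 → 117 → 51 → 26 → 40 → 16 → 37 → 58 → 89 → 145 → 42 → 20 → 4 → 16  (repeats 16)
449: 449 → 113 → 11 → 2 → 4 → 16 → 37 → 58 → 89 → 145 → 42 → 20 → 4  (repeats 4)
450: 450 → 41 → 17 → 50 → 25 → 29 → 85 → 89 → 145 → 42 → 20 → 4 → 16 → 37 → 58 → 89  (repeats 89)
happy: 446

1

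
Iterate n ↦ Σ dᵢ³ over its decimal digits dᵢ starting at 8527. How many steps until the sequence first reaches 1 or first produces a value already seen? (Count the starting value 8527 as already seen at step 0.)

7

8527 → 8³ + 5³ + 2³ + 7³ = 988
988 → 9³ + 8³ + 8³ = 1753
1753 → 1³ + 7³ + 5³ + 3³ = 496
496 → 4³ + 9³ + 6³ = 1009
1009 → 1³ + 0³ + 0³ + 9³ = 730
730 → 7³ + 3³ + 0³ = 370
370 → 3³ + 7³ + 0³ = 370  — 370 repeats.
That took 7 steps.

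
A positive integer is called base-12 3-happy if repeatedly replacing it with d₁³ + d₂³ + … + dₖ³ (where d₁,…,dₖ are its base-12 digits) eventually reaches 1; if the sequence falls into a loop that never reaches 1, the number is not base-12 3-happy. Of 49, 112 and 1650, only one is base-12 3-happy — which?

49: 49 → 65 → 250 → 1513 → 1217 → 762 → 368 → 736 → 190 → 1028 → 856 → 1520 → 1728 → 1  — reaches 1 (base-12 3-happy)
112: 112 → 793 → 342 → 288 → 8 → 512 → 755 → 1464 → 1008 → 343 → 415 → 1351 → 1136 → 1855 → 1344 → 793  — repeats 793 (not base-12 3-happy)
1650: 1650 → 1672 → 1738 → 1001 → 1672  — repeats 1672 (not base-12 3-happy)

49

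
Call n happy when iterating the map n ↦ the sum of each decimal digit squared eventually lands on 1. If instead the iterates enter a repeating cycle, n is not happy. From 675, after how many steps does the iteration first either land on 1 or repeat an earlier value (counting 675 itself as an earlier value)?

675 → 6² + 7² + 5² = 36 + 49 + 25 = 110
110 → 1² + 1² + 0² = 1 + 1 + 0 = 2
2 → 2² = 4
4 → 4² = 16
16 → 1² + 6² = 1 + 36 = 37
37 → 3² + 7² = 9 + 49 = 58
58 → 5² + 8² = 25 + 64 = 89
89 → 8² + 9² = 64 + 81 = 145
145 → 1² + 4² + 5² = 1 + 16 + 25 = 42
42 → 4² + 2² = 16 + 4 = 20
20 → 2² + 0² = 4 + 0 = 4  — 4 repeats.
That took 11 steps.

11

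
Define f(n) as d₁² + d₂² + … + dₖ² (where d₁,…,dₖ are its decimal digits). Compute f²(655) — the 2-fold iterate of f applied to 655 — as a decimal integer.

655 → 6² + 5² + 5² = 36 + 25 + 25 = 86
86 → 8² + 6² = 64 + 36 = 100

100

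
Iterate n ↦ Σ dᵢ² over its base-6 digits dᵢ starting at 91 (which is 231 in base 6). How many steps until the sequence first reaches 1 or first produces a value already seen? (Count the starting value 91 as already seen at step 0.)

91 = (2,3,1)_6 → 2² + 3² + 1² = 4 + 9 + 1 = 14
14 = (2,2)_6 → 2² + 2² = 4 + 4 = 8
8 = (1,2)_6 → 1² + 2² = 1 + 4 = 5
5 = (5)_6 → 5² = 25
25 = (4,1)_6 → 4² + 1² = 16 + 1 = 17
17 = (2,5)_6 → 2² + 5² = 4 + 25 = 29
29 = (4,5)_6 → 4² + 5² = 16 + 25 = 41
41 = (1,0,5)_6 → 1² + 0² + 5² = 1 + 0 + 25 = 26
26 = (4,2)_6 → 4² + 2² = 16 + 4 = 20
20 = (3,2)_6 → 3² + 2² = 9 + 4 = 13
13 = (2,1)_6 → 2² + 1² = 4 + 1 = 5  — 5 repeats.
That took 11 steps.

11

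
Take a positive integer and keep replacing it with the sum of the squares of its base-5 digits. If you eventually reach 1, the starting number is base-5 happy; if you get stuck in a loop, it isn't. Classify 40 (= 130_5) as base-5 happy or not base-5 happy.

not base-5 happy

40 = (1,3,0)_5 → 1² + 3² + 0² = 1 + 9 + 0 = 10
10 = (2,0)_5 → 2² + 0² = 4 + 0 = 4
4 = (4)_5 → 4² = 16
16 = (3,1)_5 → 3² + 1² = 9 + 1 = 10  — 10 already seen; the sequence cycles without reaching 1.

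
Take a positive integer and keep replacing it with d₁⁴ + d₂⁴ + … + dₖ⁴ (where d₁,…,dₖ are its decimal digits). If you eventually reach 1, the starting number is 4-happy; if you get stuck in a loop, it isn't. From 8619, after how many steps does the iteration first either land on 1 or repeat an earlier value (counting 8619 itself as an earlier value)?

8619 → 8⁴ + 6⁴ + 1⁴ + 9⁴ = 11954
11954 → 1⁴ + 1⁴ + 9⁴ + 5⁴ + 4⁴ = 7444
7444 → 7⁴ + 4⁴ + 4⁴ + 4⁴ = 3169
3169 → 3⁴ + 1⁴ + 6⁴ + 9⁴ = 7939
7939 → 7⁴ + 9⁴ + 3⁴ + 9⁴ = 15604
15604 → 1⁴ + 5⁴ + 6⁴ + 0⁴ + 4⁴ = 2178
2178 → 2⁴ + 1⁴ + 7⁴ + 8⁴ = 6514
6514 → 6⁴ + 5⁴ + 1⁴ + 4⁴ = 2178  — 2178 repeats.
That took 8 steps.

8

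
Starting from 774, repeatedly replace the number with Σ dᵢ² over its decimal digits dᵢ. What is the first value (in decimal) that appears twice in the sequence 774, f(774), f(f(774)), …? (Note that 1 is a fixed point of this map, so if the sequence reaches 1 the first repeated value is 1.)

774 → 7² + 7² + 4² = 114
114 → 1² + 1² + 4² = 18
18 → 1² + 8² = 65
65 → 6² + 5² = 61
61 → 6² + 1² = 37
37 → 3² + 7² = 58
58 → 5² + 8² = 89
89 → 8² + 9² = 145
145 → 1² + 4² + 5² = 42
42 → 4² + 2² = 20
20 → 2² + 0² = 4
4 → 4² = 16
16 → 1² + 6² = 37  — 37 already appeared earlier.

37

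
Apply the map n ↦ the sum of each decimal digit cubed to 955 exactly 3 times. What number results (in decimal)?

514

955 → 9³ + 5³ + 5³ = 729 + 125 + 125 = 979
979 → 9³ + 7³ + 9³ = 729 + 343 + 729 = 1801
1801 → 1³ + 8³ + 0³ + 1³ = 1 + 512 + 0 + 1 = 514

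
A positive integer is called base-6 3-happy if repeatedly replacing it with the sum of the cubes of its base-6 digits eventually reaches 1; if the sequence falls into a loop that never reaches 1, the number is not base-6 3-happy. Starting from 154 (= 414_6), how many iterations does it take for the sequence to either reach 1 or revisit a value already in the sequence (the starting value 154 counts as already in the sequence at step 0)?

4

154 = (4,1,4)_6 → 129
129 = (3,3,3)_6 → 81
81 = (2,1,3)_6 → 36
36 = (1,0,0)_6 → 1  — reached 1.
That took 4 steps.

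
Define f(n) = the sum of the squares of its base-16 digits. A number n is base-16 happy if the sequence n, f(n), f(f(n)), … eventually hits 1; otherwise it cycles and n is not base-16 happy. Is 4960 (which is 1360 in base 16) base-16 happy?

4960 = (1,3,6,0)_16 → 1² + 3² + 6² + 0² = 1 + 9 + 36 + 0 = 46
46 = (2,14)_16 → 2² + 14² = 4 + 196 = 200
200 = (12,8)_16 → 12² + 8² = 144 + 64 = 208
208 = (13,0)_16 → 13² + 0² = 169 + 0 = 169
169 = (10,9)_16 → 10² + 9² = 100 + 81 = 181
181 = (11,5)_16 → 11² + 5² = 121 + 25 = 146
146 = (9,2)_16 → 9² + 2² = 81 + 4 = 85
85 = (5,5)_16 → 5² + 5² = 25 + 25 = 50
50 = (3,2)_16 → 3² + 2² = 9 + 4 = 13
13 = (13)_16 → 13² = 169  — 169 already seen; the sequence cycles without reaching 1.

not base-16 happy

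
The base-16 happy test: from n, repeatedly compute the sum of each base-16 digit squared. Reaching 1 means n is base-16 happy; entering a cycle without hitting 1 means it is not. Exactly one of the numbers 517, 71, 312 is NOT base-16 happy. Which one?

517: 517 → 29 → 170 → 200 → 208 → 169 → 181 → 146 → 85 → 50 → 13 → 169  — repeats 169 (not base-16 happy)
71: 71 → 65 → 17 → 2 → 4 → 16 → 1  — reaches 1 (base-16 happy)
312: 312 → 74 → 116 → 65 → 17 → 2 → 4 → 16 → 1  — reaches 1 (base-16 happy)

517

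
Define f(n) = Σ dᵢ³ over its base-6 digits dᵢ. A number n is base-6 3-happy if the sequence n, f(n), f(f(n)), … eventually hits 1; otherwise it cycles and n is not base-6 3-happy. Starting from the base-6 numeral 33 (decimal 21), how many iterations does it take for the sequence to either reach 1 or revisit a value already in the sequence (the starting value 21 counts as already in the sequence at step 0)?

7

21 = (3,3)_6 → 3³ + 3³ = 54
54 = (1,3,0)_6 → 1³ + 3³ + 0³ = 28
28 = (4,4)_6 → 4³ + 4³ = 128
128 = (3,3,2)_6 → 3³ + 3³ + 2³ = 62
62 = (1,4,2)_6 → 1³ + 4³ + 2³ = 73
73 = (2,0,1)_6 → 2³ + 0³ + 1³ = 9
9 = (1,3)_6 → 1³ + 3³ = 28  — 28 repeats.
That took 7 steps.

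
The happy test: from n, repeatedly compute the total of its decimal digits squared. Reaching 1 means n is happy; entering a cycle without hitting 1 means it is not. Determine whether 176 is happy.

happy

176 → 1² + 7² + 6² = 1 + 49 + 36 = 86
86 → 8² + 6² = 64 + 36 = 100
100 → 1² + 0² + 0² = 1 + 0 + 0 = 1  — reached 1.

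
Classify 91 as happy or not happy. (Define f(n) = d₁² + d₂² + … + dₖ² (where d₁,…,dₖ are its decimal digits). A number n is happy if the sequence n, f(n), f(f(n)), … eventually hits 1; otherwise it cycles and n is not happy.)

91 → 82
82 → 68
68 → 100
100 → 1  — reached 1.

happy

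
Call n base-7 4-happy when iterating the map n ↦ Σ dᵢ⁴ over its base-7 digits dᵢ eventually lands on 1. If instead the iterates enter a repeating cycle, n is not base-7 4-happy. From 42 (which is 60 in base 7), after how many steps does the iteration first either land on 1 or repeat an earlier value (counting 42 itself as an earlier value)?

42 = (6,0)_7 → 6⁴ + 0⁴ = 1296
1296 = (3,5,3,1)_7 → 3⁴ + 5⁴ + 3⁴ + 1⁴ = 788
788 = (2,2,0,4)_7 → 2⁴ + 2⁴ + 0⁴ + 4⁴ = 288
288 = (5,6,1)_7 → 5⁴ + 6⁴ + 1⁴ = 1922
1922 = (5,4,1,4)_7 → 5⁴ + 4⁴ + 1⁴ + 4⁴ = 1138
1138 = (3,2,1,4)_7 → 3⁴ + 2⁴ + 1⁴ + 4⁴ = 354
354 = (1,0,1,4)_7 → 1⁴ + 0⁴ + 1⁴ + 4⁴ = 258
258 = (5,1,6)_7 → 5⁴ + 1⁴ + 6⁴ = 1922  — 1922 repeats.
That took 8 steps.

8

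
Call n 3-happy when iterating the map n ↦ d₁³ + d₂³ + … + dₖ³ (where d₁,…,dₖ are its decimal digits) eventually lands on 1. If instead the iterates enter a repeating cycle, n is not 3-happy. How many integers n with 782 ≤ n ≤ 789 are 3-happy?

1

782: 782 → 863 → 755 → 593 → 881 → 1025 → 134 → 92 → 737 → 713 → 371 → 371  — not 3-happy
783: 783 → 882 → 1032 → 36 → 243 → 99 → 1458 → 702 → 351 → 153 → 153  — not 3-happy
784: 784 → 919 → 1459 → 919  — not 3-happy
785: 785 → 980 → 1241 → 74 → 407 → 407  — not 3-happy
786: 786 → 1071 → 345 → 216 → 225 → 141 → 66 → 432 → 99 → 1458 → 702 → 351 → 153 → 153  — not 3-happy
787: 787 → 1198 → 1243 → 100 → 1  — 3-happy
788: 788 → 1367 → 587 → 980 → 1241 → 74 → 407 → 407  — not 3-happy
789: 789 → 1584 → 702 → 351 → 153 → 153  — not 3-happy
3-happy: 787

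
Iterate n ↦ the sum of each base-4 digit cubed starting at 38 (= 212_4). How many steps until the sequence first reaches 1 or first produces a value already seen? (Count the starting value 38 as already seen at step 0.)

4

38 = (2,1,2)_4 → 2³ + 1³ + 2³ = 8 + 1 + 8 = 17
17 = (1,0,1)_4 → 1³ + 0³ + 1³ = 1 + 0 + 1 = 2
2 = (2)_4 → 2³ = 8
8 = (2,0)_4 → 2³ + 0³ = 8 + 0 = 8  — 8 repeats.
That took 4 steps.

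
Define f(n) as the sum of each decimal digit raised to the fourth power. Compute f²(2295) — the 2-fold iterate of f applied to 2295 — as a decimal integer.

6514

2295 → 2⁴ + 2⁴ + 9⁴ + 5⁴ = 7218
7218 → 7⁴ + 2⁴ + 1⁴ + 8⁴ = 6514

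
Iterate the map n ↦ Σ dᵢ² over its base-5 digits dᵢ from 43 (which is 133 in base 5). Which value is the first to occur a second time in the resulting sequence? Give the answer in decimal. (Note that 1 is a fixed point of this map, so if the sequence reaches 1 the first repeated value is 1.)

1

43 = (1,3,3)_5 → 1² + 3² + 3² = 1 + 9 + 9 = 19
19 = (3,4)_5 → 3² + 4² = 9 + 16 = 25
25 = (1,0,0)_5 → 1² + 0² + 0² = 1 + 0 + 0 = 1  — reached the fixed point 1.
1 → 1, so 1 is the first repeated value.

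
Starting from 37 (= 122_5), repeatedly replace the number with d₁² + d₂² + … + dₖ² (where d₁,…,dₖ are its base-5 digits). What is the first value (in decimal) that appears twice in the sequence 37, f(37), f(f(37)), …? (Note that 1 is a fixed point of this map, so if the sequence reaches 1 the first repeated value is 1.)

13

37 = (1,2,2)_5 → 1² + 2² + 2² = 9
9 = (1,4)_5 → 1² + 4² = 17
17 = (3,2)_5 → 3² + 2² = 13
13 = (2,3)_5 → 2² + 3² = 13  — 13 already appeared earlier.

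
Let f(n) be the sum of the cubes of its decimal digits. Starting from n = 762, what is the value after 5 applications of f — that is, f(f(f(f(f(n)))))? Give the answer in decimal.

513

762 → 7³ + 6³ + 2³ = 567
567 → 5³ + 6³ + 7³ = 684
684 → 6³ + 8³ + 4³ = 792
792 → 7³ + 9³ + 2³ = 1080
1080 → 1³ + 0³ + 8³ + 0³ = 513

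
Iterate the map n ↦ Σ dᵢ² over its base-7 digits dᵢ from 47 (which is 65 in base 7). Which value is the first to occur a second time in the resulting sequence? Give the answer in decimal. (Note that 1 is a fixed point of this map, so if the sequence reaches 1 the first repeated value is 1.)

47 = (6,5)_7 → 6² + 5² = 36 + 25 = 61
61 = (1,1,5)_7 → 1² + 1² + 5² = 1 + 1 + 25 = 27
27 = (3,6)_7 → 3² + 6² = 9 + 36 = 45
45 = (6,3)_7 → 6² + 3² = 36 + 9 = 45  — 45 already appeared earlier.

45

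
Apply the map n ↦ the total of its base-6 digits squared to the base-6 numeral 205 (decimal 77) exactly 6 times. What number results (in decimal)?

77 = (2,0,5)_6 → 2² + 0² + 5² = 29
29 = (4,5)_6 → 4² + 5² = 41
41 = (1,0,5)_6 → 1² + 0² + 5² = 26
26 = (4,2)_6 → 4² + 2² = 20
20 = (3,2)_6 → 3² + 2² = 13
13 = (2,1)_6 → 2² + 1² = 5

5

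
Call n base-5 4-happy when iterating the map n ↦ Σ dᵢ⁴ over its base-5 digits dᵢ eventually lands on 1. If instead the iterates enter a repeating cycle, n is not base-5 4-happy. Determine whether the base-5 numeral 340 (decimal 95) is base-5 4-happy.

not base-5 4-happy

95 = (3,4,0)_5 → 337
337 = (2,3,2,2)_5 → 129
129 = (1,0,0,4)_5 → 257
257 = (2,0,1,2)_5 → 33
33 = (1,1,3)_5 → 83
83 = (3,1,3)_5 → 163
163 = (1,1,2,3)_5 → 99
99 = (3,4,4)_5 → 593
593 = (4,3,3,3)_5 → 499
499 = (3,4,4,4)_5 → 849
849 = (1,1,3,4,4)_5 → 595
595 = (4,3,4,0)_5 → 593  — 593 already seen; the sequence cycles without reaching 1.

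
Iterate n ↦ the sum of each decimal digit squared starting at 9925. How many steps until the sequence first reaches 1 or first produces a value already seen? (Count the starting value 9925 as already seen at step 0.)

9925 → 9² + 9² + 2² + 5² = 81 + 81 + 4 + 25 = 191
191 → 1² + 9² + 1² = 1 + 81 + 1 = 83
83 → 8² + 3² = 64 + 9 = 73
73 → 7² + 3² = 49 + 9 = 58
58 → 5² + 8² = 25 + 64 = 89
89 → 8² + 9² = 64 + 81 = 145
145 → 1² + 4² + 5² = 1 + 16 + 25 = 42
42 → 4² + 2² = 16 + 4 = 20
20 → 2² + 0² = 4 + 0 = 4
4 → 4² = 16
16 → 1² + 6² = 1 + 36 = 37
37 → 3² + 7² = 9 + 49 = 58  — 58 repeats.
That took 12 steps.

12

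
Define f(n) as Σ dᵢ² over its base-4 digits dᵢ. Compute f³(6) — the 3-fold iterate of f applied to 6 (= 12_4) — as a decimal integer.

4

6 = (1,2)_4 → 1² + 2² = 5
5 = (1,1)_4 → 1² + 1² = 2
2 = (2)_4 → 2² = 4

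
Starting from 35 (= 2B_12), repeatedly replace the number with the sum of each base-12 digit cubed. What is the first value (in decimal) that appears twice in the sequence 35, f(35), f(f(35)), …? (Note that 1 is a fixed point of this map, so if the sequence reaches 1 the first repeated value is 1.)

1

35 = (2,11)_12 → 2³ + 11³ = 1339
1339 = (9,3,7)_12 → 9³ + 3³ + 7³ = 1099
1099 = (7,7,7)_12 → 7³ + 7³ + 7³ = 1029
1029 = (7,1,9)_12 → 7³ + 1³ + 9³ = 1073
1073 = (7,5,5)_12 → 7³ + 5³ + 5³ = 593
593 = (4,1,5)_12 → 4³ + 1³ + 5³ = 190
190 = (1,3,10)_12 → 1³ + 3³ + 10³ = 1028
1028 = (7,1,8)_12 → 7³ + 1³ + 8³ = 856
856 = (5,11,4)_12 → 5³ + 11³ + 4³ = 1520
1520 = (10,6,8)_12 → 10³ + 6³ + 8³ = 1728
1728 = (1,0,0,0)_12 → 1³ + 0³ + 0³ + 0³ = 1  — reached the fixed point 1.
1 → 1, so 1 is the first repeated value.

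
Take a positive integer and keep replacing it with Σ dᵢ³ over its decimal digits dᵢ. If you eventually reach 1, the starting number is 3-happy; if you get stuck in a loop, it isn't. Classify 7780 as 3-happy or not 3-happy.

7780 → 7³ + 7³ + 8³ + 0³ = 1198
1198 → 1³ + 1³ + 9³ + 8³ = 1243
1243 → 1³ + 2³ + 4³ + 3³ = 100
100 → 1³ + 0³ + 0³ = 1  — reached 1.

3-happy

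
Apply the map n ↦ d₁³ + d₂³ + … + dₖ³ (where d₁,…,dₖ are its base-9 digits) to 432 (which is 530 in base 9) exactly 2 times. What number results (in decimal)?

432 = (5,3,0)_9 → 5³ + 3³ + 0³ = 125 + 27 + 0 = 152
152 = (1,7,8)_9 → 1³ + 7³ + 8³ = 1 + 343 + 512 = 856

856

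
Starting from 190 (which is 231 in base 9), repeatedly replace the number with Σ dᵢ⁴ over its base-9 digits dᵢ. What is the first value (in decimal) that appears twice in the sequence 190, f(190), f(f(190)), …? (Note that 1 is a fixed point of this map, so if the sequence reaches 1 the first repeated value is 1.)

4098

190 = (2,3,1)_9 → 2⁴ + 3⁴ + 1⁴ = 98
98 = (1,1,8)_9 → 1⁴ + 1⁴ + 8⁴ = 4098
4098 = (5,5,5,3)_9 → 5⁴ + 5⁴ + 5⁴ + 3⁴ = 1956
1956 = (2,6,1,3)_9 → 2⁴ + 6⁴ + 1⁴ + 3⁴ = 1394
1394 = (1,8,1,8)_9 → 1⁴ + 8⁴ + 1⁴ + 8⁴ = 8194
8194 = (1,2,2,1,4)_9 → 1⁴ + 2⁴ + 2⁴ + 1⁴ + 4⁴ = 290
290 = (3,5,2)_9 → 3⁴ + 5⁴ + 2⁴ = 722
722 = (8,8,2)_9 → 8⁴ + 8⁴ + 2⁴ = 8208
8208 = (1,2,2,3,0)_9 → 1⁴ + 2⁴ + 2⁴ + 3⁴ + 0⁴ = 114
114 = (1,3,6)_9 → 1⁴ + 3⁴ + 6⁴ = 1378
1378 = (1,8,0,1)_9 → 1⁴ + 8⁴ + 0⁴ + 1⁴ = 4098  — 4098 already appeared earlier.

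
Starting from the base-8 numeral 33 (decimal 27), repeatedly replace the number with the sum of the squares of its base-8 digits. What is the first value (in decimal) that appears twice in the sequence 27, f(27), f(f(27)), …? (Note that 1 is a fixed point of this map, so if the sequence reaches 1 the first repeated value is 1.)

27 = (3,3)_8 → 3² + 3² = 18
18 = (2,2)_8 → 2² + 2² = 8
8 = (1,0)_8 → 1² + 0² = 1  — reached the fixed point 1.
1 → 1, so 1 is the first repeated value.

1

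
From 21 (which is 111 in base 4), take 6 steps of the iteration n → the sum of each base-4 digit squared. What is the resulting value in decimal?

21 = (1,1,1)_4 → 3
3 = (3)_4 → 9
9 = (2,1)_4 → 5
5 = (1,1)_4 → 2
2 = (2)_4 → 4
4 = (1,0)_4 → 1

1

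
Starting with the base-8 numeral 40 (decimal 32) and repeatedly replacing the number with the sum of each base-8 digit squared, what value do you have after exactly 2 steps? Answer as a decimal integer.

32 = (4,0)_8 → 4² + 0² = 16 + 0 = 16
16 = (2,0)_8 → 2² + 0² = 4 + 0 = 4

4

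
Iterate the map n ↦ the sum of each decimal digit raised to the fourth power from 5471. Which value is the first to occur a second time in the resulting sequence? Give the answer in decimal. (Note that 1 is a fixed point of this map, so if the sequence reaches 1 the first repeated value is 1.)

5471 → 5⁴ + 4⁴ + 7⁴ + 1⁴ = 625 + 256 + 2401 + 1 = 3283
3283 → 3⁴ + 2⁴ + 8⁴ + 3⁴ = 81 + 16 + 4096 + 81 = 4274
4274 → 4⁴ + 2⁴ + 7⁴ + 4⁴ = 256 + 16 + 2401 + 256 = 2929
2929 → 2⁴ + 9⁴ + 2⁴ + 9⁴ = 16 + 6561 + 16 + 6561 = 13154
13154 → 1⁴ + 3⁴ + 1⁴ + 5⁴ + 4⁴ = 1 + 81 + 1 + 625 + 256 = 964
964 → 9⁴ + 6⁴ + 4⁴ = 6561 + 1296 + 256 = 8113
8113 → 8⁴ + 1⁴ + 1⁴ + 3⁴ = 4096 + 1 + 1 + 81 = 4179
4179 → 4⁴ + 1⁴ + 7⁴ + 9⁴ = 256 + 1 + 2401 + 6561 = 9219
9219 → 9⁴ + 2⁴ + 1⁴ + 9⁴ = 6561 + 16 + 1 + 6561 = 13139
13139 → 1⁴ + 3⁴ + 1⁴ + 3⁴ + 9⁴ = 1 + 81 + 1 + 81 + 6561 = 6725
6725 → 6⁴ + 7⁴ + 2⁴ + 5⁴ = 1296 + 2401 + 16 + 625 = 4338
4338 → 4⁴ + 3⁴ + 3⁴ + 8⁴ = 256 + 81 + 81 + 4096 = 4514
4514 → 4⁴ + 5⁴ + 1⁴ + 4⁴ = 256 + 625 + 1 + 256 = 1138
1138 → 1⁴ + 1⁴ + 3⁴ + 8⁴ = 1 + 1 + 81 + 4096 = 4179  — 4179 already appeared earlier.

4179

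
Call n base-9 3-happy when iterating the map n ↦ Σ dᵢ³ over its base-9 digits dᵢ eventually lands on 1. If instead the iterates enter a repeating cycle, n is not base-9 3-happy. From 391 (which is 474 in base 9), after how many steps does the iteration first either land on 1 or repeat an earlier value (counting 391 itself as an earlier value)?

391 = (4,7,4)_9 → 4³ + 7³ + 4³ = 64 + 343 + 64 = 471
471 = (5,7,3)_9 → 5³ + 7³ + 3³ = 125 + 343 + 27 = 495
495 = (6,1,0)_9 → 6³ + 1³ + 0³ = 216 + 1 + 0 = 217
217 = (2,6,1)_9 → 2³ + 6³ + 1³ = 8 + 216 + 1 = 225
225 = (2,7,0)_9 → 2³ + 7³ + 0³ = 8 + 343 + 0 = 351
351 = (4,3,0)_9 → 4³ + 3³ + 0³ = 64 + 27 + 0 = 91
91 = (1,1,1)_9 → 1³ + 1³ + 1³ = 1 + 1 + 1 = 3
3 = (3)_9 → 3³ = 27
27 = (3,0)_9 → 3³ + 0³ = 27 + 0 = 27  — 27 repeats.
That took 9 steps.

9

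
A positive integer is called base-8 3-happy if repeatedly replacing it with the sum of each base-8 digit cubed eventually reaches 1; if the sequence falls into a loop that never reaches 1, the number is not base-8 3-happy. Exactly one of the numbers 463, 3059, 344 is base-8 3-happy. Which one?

463: 463 → 687 → 477 → 495 → 811 → 217 → 55 → 559 → 469 → 476 → 434 → 440 → 559  — repeats 559 (not base-8 3-happy)
3059: 3059 → 711 → 371 → 368 → 341 → 258 → 72 → 2 → 8 → 1  — reaches 1 (base-8 3-happy)
344: 344 → 152 → 35 → 91 → 55 → 559 → 469 → 476 → 434 → 440 → 559  — repeats 559 (not base-8 3-happy)

3059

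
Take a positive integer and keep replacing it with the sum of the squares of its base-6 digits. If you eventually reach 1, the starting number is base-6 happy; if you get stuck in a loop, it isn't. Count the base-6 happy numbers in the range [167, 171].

167: 167 → 50 → 9 → 10 → 17 → 29 → 41 → 26 → 20 → 13 → 5 → 25 → 17  (repeats 17)
168: 168 → 32 → 29 → 41 → 26 → 20 → 13 → 5 → 25 → 17 → 29  (repeats 29)
169: 169 → 33 → 34 → 41 → 26 → 20 → 13 → 5 → 25 → 17 → 29 → 41  (repeats 41)
170: 170 → 36 → 1  (reaches 1)
171: 171 → 41 → 26 → 20 → 13 → 5 → 25 → 17 → 29 → 41  (repeats 41)
base-6 happy: 170

1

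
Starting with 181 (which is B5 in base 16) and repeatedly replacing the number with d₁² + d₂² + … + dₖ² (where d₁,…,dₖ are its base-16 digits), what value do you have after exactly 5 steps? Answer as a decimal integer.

181 = (11,5)_16 → 11² + 5² = 121 + 25 = 146
146 = (9,2)_16 → 9² + 2² = 81 + 4 = 85
85 = (5,5)_16 → 5² + 5² = 25 + 25 = 50
50 = (3,2)_16 → 3² + 2² = 9 + 4 = 13
13 = (13)_16 → 13² = 169

169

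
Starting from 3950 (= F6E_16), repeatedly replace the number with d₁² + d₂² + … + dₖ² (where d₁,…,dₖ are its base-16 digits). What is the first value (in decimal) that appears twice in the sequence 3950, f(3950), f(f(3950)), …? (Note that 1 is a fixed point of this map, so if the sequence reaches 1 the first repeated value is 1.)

169

3950 = (15,6,14)_16 → 15² + 6² + 14² = 457
457 = (1,12,9)_16 → 1² + 12² + 9² = 226
226 = (14,2)_16 → 14² + 2² = 200
200 = (12,8)_16 → 12² + 8² = 208
208 = (13,0)_16 → 13² + 0² = 169
169 = (10,9)_16 → 10² + 9² = 181
181 = (11,5)_16 → 11² + 5² = 146
146 = (9,2)_16 → 9² + 2² = 85
85 = (5,5)_16 → 5² + 5² = 50
50 = (3,2)_16 → 3² + 2² = 13
13 = (13)_16 → 13² = 169  — 169 already appeared earlier.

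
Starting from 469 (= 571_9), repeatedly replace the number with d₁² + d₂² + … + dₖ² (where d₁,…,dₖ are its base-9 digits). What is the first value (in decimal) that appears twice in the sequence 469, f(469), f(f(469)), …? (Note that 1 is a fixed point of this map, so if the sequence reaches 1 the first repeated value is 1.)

65

469 = (5,7,1)_9 → 75
75 = (8,3)_9 → 73
73 = (8,1)_9 → 65
65 = (7,2)_9 → 53
53 = (5,8)_9 → 89
89 = (1,0,8)_9 → 65  — 65 already appeared earlier.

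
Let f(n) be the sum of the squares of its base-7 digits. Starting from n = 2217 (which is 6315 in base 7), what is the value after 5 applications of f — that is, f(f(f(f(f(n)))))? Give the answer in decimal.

37

2217 = (6,3,1,5)_7 → 71
71 = (1,3,1)_7 → 11
11 = (1,4)_7 → 17
17 = (2,3)_7 → 13
13 = (1,6)_7 → 37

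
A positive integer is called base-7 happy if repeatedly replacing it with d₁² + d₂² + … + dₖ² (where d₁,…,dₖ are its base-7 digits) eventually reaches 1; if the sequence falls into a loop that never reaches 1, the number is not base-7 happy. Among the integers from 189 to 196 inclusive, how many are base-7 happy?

189: 189 → 45 → 45  (repeats 45)
190: 190 → 46 → 52 → 10 → 10  (repeats 10)
191: 191 → 49 → 1  (reaches 1)
192: 192 → 54 → 26 → 34 → 52 → 10 → 10  (repeats 10)
193: 193 → 61 → 27 → 45 → 45  (repeats 45)
194: 194 → 70 → 10 → 10  (repeats 10)
195: 195 → 81 → 33 → 41 → 61 → 27 → 45 → 45  (repeats 45)
196: 196 → 16 → 8 → 2 → 4 → 16  (repeats 16)
base-7 happy: 191

1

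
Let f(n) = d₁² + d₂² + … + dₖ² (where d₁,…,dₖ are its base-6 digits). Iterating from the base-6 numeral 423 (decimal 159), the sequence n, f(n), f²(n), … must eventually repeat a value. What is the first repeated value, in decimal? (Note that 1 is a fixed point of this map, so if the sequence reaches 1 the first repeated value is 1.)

159 = (4,2,3)_6 → 4² + 2² + 3² = 16 + 4 + 9 = 29
29 = (4,5)_6 → 4² + 5² = 16 + 25 = 41
41 = (1,0,5)_6 → 1² + 0² + 5² = 1 + 0 + 25 = 26
26 = (4,2)_6 → 4² + 2² = 16 + 4 = 20
20 = (3,2)_6 → 3² + 2² = 9 + 4 = 13
13 = (2,1)_6 → 2² + 1² = 4 + 1 = 5
5 = (5)_6 → 5² = 25
25 = (4,1)_6 → 4² + 1² = 16 + 1 = 17
17 = (2,5)_6 → 2² + 5² = 4 + 25 = 29  — 29 already appeared earlier.

29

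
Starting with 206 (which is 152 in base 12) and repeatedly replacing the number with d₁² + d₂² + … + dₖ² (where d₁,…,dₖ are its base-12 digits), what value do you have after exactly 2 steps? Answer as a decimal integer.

206 = (1,5,2)_12 → 1² + 5² + 2² = 1 + 25 + 4 = 30
30 = (2,6)_12 → 2² + 6² = 4 + 36 = 40

40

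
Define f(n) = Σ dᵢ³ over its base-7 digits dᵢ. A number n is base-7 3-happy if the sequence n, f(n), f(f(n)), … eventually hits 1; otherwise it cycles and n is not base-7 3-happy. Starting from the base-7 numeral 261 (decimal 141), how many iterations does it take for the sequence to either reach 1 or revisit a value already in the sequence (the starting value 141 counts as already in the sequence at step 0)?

141 = (2,6,1)_7 → 2³ + 6³ + 1³ = 8 + 216 + 1 = 225
225 = (4,4,1)_7 → 4³ + 4³ + 1³ = 64 + 64 + 1 = 129
129 = (2,4,3)_7 → 2³ + 4³ + 3³ = 8 + 64 + 27 = 99
99 = (2,0,1)_7 → 2³ + 0³ + 1³ = 8 + 0 + 1 = 9
9 = (1,2)_7 → 1³ + 2³ = 1 + 8 = 9  — 9 repeats.
That took 5 steps.

5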